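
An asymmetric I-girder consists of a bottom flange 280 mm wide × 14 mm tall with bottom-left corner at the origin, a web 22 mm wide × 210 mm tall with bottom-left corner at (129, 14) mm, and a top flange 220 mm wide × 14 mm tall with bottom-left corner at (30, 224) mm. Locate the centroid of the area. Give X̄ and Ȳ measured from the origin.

X̄ = 140.00 mm, Ȳ = 110.90 mm

bottom flange: A = 280 × 14 = 3920.00, centroid at (140.00, 7.00).
web: A = 22 × 210 = 4620.00, centroid at (140.00, 119.00).
top flange: A = 220 × 14 = 3080.00, centroid at (140.00, 231.00).
ΣA = 11620.00 mm²
ΣAX̄ = (3920.00)(140.00) + (4620.00)(140.00) + (3080.00)(140.00) = 1626800.00 mm³
ΣAȲ = (3920.00)(7.00) + (4620.00)(119.00) + (3080.00)(231.00) = 1288700.00 mm³
X̄ = 1626800.00 / 11620.00 = 140.00 mm
Ȳ = 1288700.00 / 11620.00 = 110.90 mm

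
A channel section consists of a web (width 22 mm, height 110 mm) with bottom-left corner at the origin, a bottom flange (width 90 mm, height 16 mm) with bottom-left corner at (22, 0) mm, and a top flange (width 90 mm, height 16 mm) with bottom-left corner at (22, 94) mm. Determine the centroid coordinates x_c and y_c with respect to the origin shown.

x_c = 41.43 mm, y_c = 55.00 mm

Part | A | x̄ᵢ | ȳᵢ | A·x̄ᵢ | A·ȳᵢ
web | 2420.00 | 11.00 | 55.00 | 26620.00 | 133100.00
bottom flange | 1440.00 | 67.00 | 8.00 | 96480.00 | 11520.00
top flange | 1440.00 | 67.00 | 102.00 | 96480.00 | 146880.00
Σ | 5300.00 |  |  | 219580.00 | 291500.00
x_c = 219580.00 / 5300.00 = 41.43 mm
y_c = 291500.00 / 5300.00 = 55.00 mm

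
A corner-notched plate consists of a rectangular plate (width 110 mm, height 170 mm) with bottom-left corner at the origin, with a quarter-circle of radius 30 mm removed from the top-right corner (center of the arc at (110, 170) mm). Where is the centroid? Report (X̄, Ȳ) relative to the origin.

X̄ = 53.34 mm, Ȳ = 82.16 mm

plate: A = 110 × 170 = 18700.00, centroid at (55.00, 85.00).
removed quarter-circle: A = −¼π·30² = -706.86, centroid at (97.27, 157.27).
ΣA = 17993.14 mm², ΣAX̄ = 959745.58 mm³, ΣAȲ = 1478334.08 mm³.
X̄ = 959745.58/17993.14 = 53.34 mm; Ȳ = 1478334.08/17993.14 = 82.16 mm.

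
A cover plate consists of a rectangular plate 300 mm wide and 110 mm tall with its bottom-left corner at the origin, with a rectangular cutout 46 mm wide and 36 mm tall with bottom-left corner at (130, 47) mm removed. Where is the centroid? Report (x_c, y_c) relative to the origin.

plate: A = 300 × 110 = 33000.00, centroid at (150.00, 55.00).
hole: A = −(46 × 36) = -1656.00, centroid at (153.00, 65.00).
ΣA = 31344.00 mm²
ΣAx_c = (33000.00)(150.00) + (-1656.00)(153.00) = 4696632.00 mm³
ΣAy_c = (33000.00)(55.00) + (-1656.00)(65.00) = 1707360.00 mm³
x_c = 4696632.00 / 31344.00 = 149.84 mm
y_c = 1707360.00 / 31344.00 = 54.47 mm

x_c = 149.84 mm, y_c = 54.47 mm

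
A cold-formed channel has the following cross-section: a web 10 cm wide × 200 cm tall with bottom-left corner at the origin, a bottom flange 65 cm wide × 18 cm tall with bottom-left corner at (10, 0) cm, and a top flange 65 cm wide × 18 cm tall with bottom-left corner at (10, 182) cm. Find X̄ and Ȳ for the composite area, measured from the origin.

X̄ = 25.22 cm, Ȳ = 100.00 cm

Part | A | x̄ᵢ | ȳᵢ | A·x̄ᵢ | A·ȳᵢ
web | 2000.00 | 5.00 | 100.00 | 10000.00 | 200000.00
bottom flange | 1170.00 | 42.50 | 9.00 | 49725.00 | 10530.00
top flange | 1170.00 | 42.50 | 191.00 | 49725.00 | 223470.00
Σ | 4340.00 |  |  | 109450.00 | 434000.00
X̄ = 109450.00 / 4340.00 = 25.22 cm
Ȳ = 434000.00 / 4340.00 = 100.00 cm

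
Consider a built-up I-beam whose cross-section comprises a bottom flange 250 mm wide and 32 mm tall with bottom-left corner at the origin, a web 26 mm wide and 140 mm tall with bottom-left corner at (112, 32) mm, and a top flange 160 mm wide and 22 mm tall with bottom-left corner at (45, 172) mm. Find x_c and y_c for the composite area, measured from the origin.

x_c = 125.00 mm, y_c = 75.42 mm

bottom flange: A = 250 × 32 = 8000.00, centroid at (125.00, 16.00).
web: A = 26 × 140 = 3640.00, centroid at (125.00, 102.00).
top flange: A = 160 × 22 = 3520.00, centroid at (125.00, 183.00).
ΣA = 15160.00 mm², ΣAx_c = 1895000.00 mm³, ΣAy_c = 1143440.00 mm³.
x_c = 1895000.00/15160.00 = 125.00 mm; y_c = 1143440.00/15160.00 = 75.42 mm.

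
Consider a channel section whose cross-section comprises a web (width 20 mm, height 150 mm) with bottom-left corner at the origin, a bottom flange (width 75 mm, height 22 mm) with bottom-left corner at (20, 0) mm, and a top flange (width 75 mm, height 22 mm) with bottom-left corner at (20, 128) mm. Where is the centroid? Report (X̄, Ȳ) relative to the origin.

X̄ = 34.88 mm, Ȳ = 75.00 mm

Part | A | x̄ᵢ | ȳᵢ | A·x̄ᵢ | A·ȳᵢ
web | 3000.00 | 10.00 | 75.00 | 30000.00 | 225000.00
bottom flange | 1650.00 | 57.50 | 11.00 | 94875.00 | 18150.00
top flange | 1650.00 | 57.50 | 139.00 | 94875.00 | 229350.00
Σ | 6300.00 |  |  | 219750.00 | 472500.00
X̄ = 219750.00 / 6300.00 = 34.88 mm
Ȳ = 472500.00 / 6300.00 = 75.00 mm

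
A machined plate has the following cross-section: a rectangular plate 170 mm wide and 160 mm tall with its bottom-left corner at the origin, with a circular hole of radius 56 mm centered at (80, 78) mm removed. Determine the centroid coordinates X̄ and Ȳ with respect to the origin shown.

Part | A | x̄ᵢ | ȳᵢ | A·x̄ᵢ | A·ȳᵢ
plate | 27200.00 | 85.00 | 80.00 | 2312000.00 | 2176000.00
hole | -9852.03 | 80.00 | 78.00 | -788162.76 | -768458.70
Σ | 17347.97 |  |  | 1523837.24 | 1407541.30
X̄ = 1523837.24 / 17347.97 = 87.84 mm
Ȳ = 1407541.30 / 17347.97 = 81.14 mm

X̄ = 87.84 mm, Ȳ = 81.14 mm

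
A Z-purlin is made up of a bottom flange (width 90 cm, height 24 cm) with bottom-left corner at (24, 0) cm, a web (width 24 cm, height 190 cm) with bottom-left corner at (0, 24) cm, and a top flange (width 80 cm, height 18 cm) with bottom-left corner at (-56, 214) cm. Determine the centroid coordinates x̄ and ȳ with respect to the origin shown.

Part | A | x̄ᵢ | ȳᵢ | A·x̄ᵢ | A·ȳᵢ
bottom flange | 2160.00 | 69.00 | 12.00 | 149040.00 | 25920.00
web | 4560.00 | 12.00 | 119.00 | 54720.00 | 542640.00
top flange | 1440.00 | -16.00 | 223.00 | -23040.00 | 321120.00
Σ | 8160.00 |  |  | 180720.00 | 889680.00
x̄ = 180720.00 / 8160.00 = 22.15 cm
ȳ = 889680.00 / 8160.00 = 109.03 cm

x̄ = 22.15 cm, ȳ = 109.03 cm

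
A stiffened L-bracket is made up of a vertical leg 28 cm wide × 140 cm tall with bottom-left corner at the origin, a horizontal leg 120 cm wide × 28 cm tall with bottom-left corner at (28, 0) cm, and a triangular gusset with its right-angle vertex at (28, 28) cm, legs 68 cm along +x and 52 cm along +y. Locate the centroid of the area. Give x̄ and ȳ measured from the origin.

Part | A | x̄ᵢ | ȳᵢ | A·x̄ᵢ | A·ȳᵢ
vertical leg | 3920.00 | 14.00 | 70.00 | 54880.00 | 274400.00
horizontal leg | 3360.00 | 88.00 | 14.00 | 295680.00 | 47040.00
gusset | 1768.00 | 50.67 | 45.33 | 89578.67 | 80149.33
Σ | 9048.00 |  |  | 440138.67 | 401589.33
x̄ = 440138.67 / 9048.00 = 48.64 cm
ȳ = 401589.33 / 9048.00 = 44.38 cm

x̄ = 48.64 cm, ȳ = 44.38 cm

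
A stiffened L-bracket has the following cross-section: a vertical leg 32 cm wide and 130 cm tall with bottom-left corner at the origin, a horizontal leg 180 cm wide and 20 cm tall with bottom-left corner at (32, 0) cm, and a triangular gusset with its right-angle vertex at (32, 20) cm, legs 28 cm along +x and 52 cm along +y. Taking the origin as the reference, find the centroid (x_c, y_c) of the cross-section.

x_c = 63.13 cm, y_c = 39.30 cm

vertical leg: A = 32 × 130 = 4160.00, centroid at (16.00, 65.00).
horizontal leg: A = 180 × 20 = 3600.00, centroid at (122.00, 10.00).
gusset: A = ½·28·52 = 728.00, centroid at (41.33, 37.33).
ΣA = 8488.00 cm², ΣAx_c = 535850.67 cm³, ΣAy_c = 333578.67 cm³.
x_c = 535850.67/8488.00 = 63.13 cm; y_c = 333578.67/8488.00 = 39.30 cm.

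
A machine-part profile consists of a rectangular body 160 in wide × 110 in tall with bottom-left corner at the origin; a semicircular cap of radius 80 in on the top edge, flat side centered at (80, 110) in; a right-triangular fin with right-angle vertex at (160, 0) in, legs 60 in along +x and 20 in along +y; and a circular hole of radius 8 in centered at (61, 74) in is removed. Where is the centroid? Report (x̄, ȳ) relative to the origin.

rectangular body: A = 160 × 110 = 17600.00, centroid at (80.00, 55.00).
semicircular top: A = ½π·80² = 10053.10, centroid at (80.00, 143.95).
triangular fin: A = ½·60·20 = 600.00, centroid at (180.00, 6.67).
hole: A = −π·8² = -201.06, centroid at (61.00, 74.00).
ΣA = 28052.03 in²
ΣAx̄ = (17600.00)(80.00) + (10053.10)(80.00) + (600.00)(180.00) + (-201.06)(61.00) = 2307982.94 in³
ΣAȳ = (17600.00)(55.00) + (10053.10)(143.95) + (600.00)(6.67) + (-201.06)(74.00) = 2404295.36 in³
x̄ = 2307982.94 / 28052.03 = 82.28 in
ȳ = 2404295.36 / 28052.03 = 85.71 in

x̄ = 82.28 in, ȳ = 85.71 in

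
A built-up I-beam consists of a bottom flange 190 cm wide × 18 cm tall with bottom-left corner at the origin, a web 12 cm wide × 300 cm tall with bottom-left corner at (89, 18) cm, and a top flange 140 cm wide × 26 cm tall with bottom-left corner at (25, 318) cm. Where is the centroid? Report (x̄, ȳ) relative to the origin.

Part | A | x̄ᵢ | ȳᵢ | A·x̄ᵢ | A·ȳᵢ
bottom flange | 3420.00 | 95.00 | 9.00 | 324900.00 | 30780.00
web | 3600.00 | 95.00 | 168.00 | 342000.00 | 604800.00
top flange | 3640.00 | 95.00 | 331.00 | 345800.00 | 1204840.00
Σ | 10660.00 |  |  | 1012700.00 | 1840420.00
x̄ = 1012700.00 / 10660.00 = 95.00 cm
ȳ = 1840420.00 / 10660.00 = 172.65 cm

x̄ = 95.00 cm, ȳ = 172.65 cm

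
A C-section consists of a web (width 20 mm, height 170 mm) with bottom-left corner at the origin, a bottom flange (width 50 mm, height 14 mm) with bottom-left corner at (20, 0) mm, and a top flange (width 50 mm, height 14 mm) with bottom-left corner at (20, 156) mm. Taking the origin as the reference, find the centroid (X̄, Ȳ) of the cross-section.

X̄ = 20.21 mm, Ȳ = 85.00 mm

Part | A | x̄ᵢ | ȳᵢ | A·x̄ᵢ | A·ȳᵢ
web | 3400.00 | 10.00 | 85.00 | 34000.00 | 289000.00
bottom flange | 700.00 | 45.00 | 7.00 | 31500.00 | 4900.00
top flange | 700.00 | 45.00 | 163.00 | 31500.00 | 114100.00
Σ | 4800.00 |  |  | 97000.00 | 408000.00
X̄ = 97000.00 / 4800.00 = 20.21 mm
Ȳ = 408000.00 / 4800.00 = 85.00 mm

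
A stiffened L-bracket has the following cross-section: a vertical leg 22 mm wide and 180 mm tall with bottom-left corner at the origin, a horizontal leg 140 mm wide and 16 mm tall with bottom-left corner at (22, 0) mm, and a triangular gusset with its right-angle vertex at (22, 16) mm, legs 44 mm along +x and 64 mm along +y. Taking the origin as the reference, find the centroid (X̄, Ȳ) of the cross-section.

X̄ = 39.60 mm, Ȳ = 56.11 mm

Part | A | x̄ᵢ | ȳᵢ | A·x̄ᵢ | A·ȳᵢ
vertical leg | 3960.00 | 11.00 | 90.00 | 43560.00 | 356400.00
horizontal leg | 2240.00 | 92.00 | 8.00 | 206080.00 | 17920.00
gusset | 1408.00 | 36.67 | 37.33 | 51626.67 | 52565.33
Σ | 7608.00 |  |  | 301266.67 | 426885.33
X̄ = 301266.67 / 7608.00 = 39.60 mm
Ȳ = 426885.33 / 7608.00 = 56.11 mm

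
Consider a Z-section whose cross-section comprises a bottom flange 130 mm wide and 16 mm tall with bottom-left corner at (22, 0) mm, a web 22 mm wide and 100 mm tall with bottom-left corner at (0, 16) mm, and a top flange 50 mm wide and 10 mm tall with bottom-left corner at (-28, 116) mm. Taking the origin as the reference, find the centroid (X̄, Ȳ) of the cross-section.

Part | A | x̄ᵢ | ȳᵢ | A·x̄ᵢ | A·ȳᵢ
bottom flange | 2080.00 | 87.00 | 8.00 | 180960.00 | 16640.00
web | 2200.00 | 11.00 | 66.00 | 24200.00 | 145200.00
top flange | 500.00 | -3.00 | 121.00 | -1500.00 | 60500.00
Σ | 4780.00 |  |  | 203660.00 | 222340.00
X̄ = 203660.00 / 4780.00 = 42.61 mm
Ȳ = 222340.00 / 4780.00 = 46.51 mm

X̄ = 42.61 mm, Ȳ = 46.51 mm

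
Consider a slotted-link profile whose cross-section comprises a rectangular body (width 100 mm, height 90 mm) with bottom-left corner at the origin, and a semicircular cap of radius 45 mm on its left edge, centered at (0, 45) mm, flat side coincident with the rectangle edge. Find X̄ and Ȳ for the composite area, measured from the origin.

rectangular body: A = 100 × 90 = 9000.00, centroid at (50.00, 45.00).
semicircular end: A = ½π·45² = 3180.86, centroid at (-19.10, 45.00).
ΣA = 12180.86 mm²
ΣAX̄ = (9000.00)(50.00) + (3180.86)(-19.10) = 389250.00 mm³
ΣAȲ = (9000.00)(45.00) + (3180.86)(45.00) = 548138.82 mm³
X̄ = 389250.00 / 12180.86 = 31.96 mm
Ȳ = 548138.82 / 12180.86 = 45.00 mm

X̄ = 31.96 mm, Ȳ = 45.00 mm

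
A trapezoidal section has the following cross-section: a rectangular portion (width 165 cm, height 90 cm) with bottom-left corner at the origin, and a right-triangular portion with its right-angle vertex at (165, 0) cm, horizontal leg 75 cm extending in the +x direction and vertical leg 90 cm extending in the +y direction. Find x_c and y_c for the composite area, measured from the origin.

Part | A | x̄ᵢ | ȳᵢ | A·x̄ᵢ | A·ȳᵢ
rectangular portion | 14850.00 | 82.50 | 45.00 | 1225125.00 | 668250.00
triangular portion | 3375.00 | 190.00 | 30.00 | 641250.00 | 101250.00
Σ | 18225.00 |  |  | 1866375.00 | 769500.00
x_c = 1866375.00 / 18225.00 = 102.41 cm
y_c = 769500.00 / 18225.00 = 42.22 cm

x_c = 102.41 cm, y_c = 42.22 cm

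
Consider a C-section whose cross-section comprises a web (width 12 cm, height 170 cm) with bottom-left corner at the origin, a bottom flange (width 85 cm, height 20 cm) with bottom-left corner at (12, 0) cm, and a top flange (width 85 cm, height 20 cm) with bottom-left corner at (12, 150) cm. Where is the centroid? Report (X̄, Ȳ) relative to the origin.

Part | A | x̄ᵢ | ȳᵢ | A·x̄ᵢ | A·ȳᵢ
web | 2040.00 | 6.00 | 85.00 | 12240.00 | 173400.00
bottom flange | 1700.00 | 54.50 | 10.00 | 92650.00 | 17000.00
top flange | 1700.00 | 54.50 | 160.00 | 92650.00 | 272000.00
Σ | 5440.00 |  |  | 197540.00 | 462400.00
X̄ = 197540.00 / 5440.00 = 36.31 cm
Ȳ = 462400.00 / 5440.00 = 85.00 cm

X̄ = 36.31 cm, Ȳ = 85.00 cm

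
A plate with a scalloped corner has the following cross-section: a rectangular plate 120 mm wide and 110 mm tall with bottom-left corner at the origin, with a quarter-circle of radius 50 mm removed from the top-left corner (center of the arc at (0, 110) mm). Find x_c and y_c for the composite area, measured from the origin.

x_c = 66.78 mm, y_c = 49.10 mm

plate: A = 120 × 110 = 13200.00, centroid at (60.00, 55.00).
removed quarter-circle: A = −¼π·50² = -1963.50, centroid at (21.22, 88.78).
ΣA = 11236.50 mm²
ΣAx_c = (13200.00)(60.00) + (-1963.50)(21.22) = 750333.33 mm³
ΣAy_c = (13200.00)(55.00) + (-1963.50)(88.78) = 551682.17 mm³
x_c = 750333.33 / 11236.50 = 66.78 mm
y_c = 551682.17 / 11236.50 = 49.10 mm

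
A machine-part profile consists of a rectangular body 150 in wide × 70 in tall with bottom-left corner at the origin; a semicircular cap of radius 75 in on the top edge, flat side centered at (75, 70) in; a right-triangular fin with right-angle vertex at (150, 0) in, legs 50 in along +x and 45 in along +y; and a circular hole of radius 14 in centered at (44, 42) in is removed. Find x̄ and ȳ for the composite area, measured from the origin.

x̄ = 81.16 in, ȳ = 63.40 in

rectangular body: A = 150 × 70 = 10500.00, centroid at (75.00, 35.00).
semicircular top: A = ½π·75² = 8835.73, centroid at (75.00, 101.83).
triangular fin: A = ½·50·45 = 1125.00, centroid at (166.67, 15.00).
hole: A = −π·14² = -615.75, centroid at (44.00, 42.00).
ΣA = 19844.98 in²
ΣAx̄ = (10500.00)(75.00) + (8835.73)(75.00) + (1125.00)(166.67) + (-615.75)(44.00) = 1610586.61 in³
ΣAȳ = (10500.00)(35.00) + (8835.73)(101.83) + (1125.00)(15.00) + (-615.75)(42.00) = 1258264.46 in³
x̄ = 1610586.61 / 19844.98 = 81.16 in
ȳ = 1258264.46 / 19844.98 = 63.40 in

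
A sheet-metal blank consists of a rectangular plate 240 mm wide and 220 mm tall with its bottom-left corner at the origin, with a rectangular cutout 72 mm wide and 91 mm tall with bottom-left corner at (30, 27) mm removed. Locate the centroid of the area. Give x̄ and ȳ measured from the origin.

plate: A = 240 × 220 = 52800.00, centroid at (120.00, 110.00).
hole: A = −(72 × 91) = -6552.00, centroid at (66.00, 72.50).
ΣA = 46248.00 mm², ΣAx̄ = 5903568.00 mm³, ΣAȳ = 5332980.00 mm³.
x̄ = 5903568.00/46248.00 = 127.65 mm; ȳ = 5332980.00/46248.00 = 115.31 mm.

x̄ = 127.65 mm, ȳ = 115.31 mm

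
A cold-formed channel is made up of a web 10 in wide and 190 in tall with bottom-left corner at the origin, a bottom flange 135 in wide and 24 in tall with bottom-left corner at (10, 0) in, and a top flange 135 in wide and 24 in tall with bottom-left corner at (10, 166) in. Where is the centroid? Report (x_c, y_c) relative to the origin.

x_c = 61.06 in, y_c = 95.00 in

web: A = 10 × 190 = 1900.00, centroid at (5.00, 95.00).
bottom flange: A = 135 × 24 = 3240.00, centroid at (77.50, 12.00).
top flange: A = 135 × 24 = 3240.00, centroid at (77.50, 178.00).
ΣA = 8380.00 in²
ΣAx_c = (1900.00)(5.00) + (3240.00)(77.50) + (3240.00)(77.50) = 511700.00 in³
ΣAy_c = (1900.00)(95.00) + (3240.00)(12.00) + (3240.00)(178.00) = 796100.00 in³
x_c = 511700.00 / 8380.00 = 61.06 in
y_c = 796100.00 / 8380.00 = 95.00 in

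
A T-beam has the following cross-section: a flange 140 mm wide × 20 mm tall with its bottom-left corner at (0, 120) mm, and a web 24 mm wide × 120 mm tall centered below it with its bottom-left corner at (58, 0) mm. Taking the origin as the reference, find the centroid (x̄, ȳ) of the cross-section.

x̄ = 70.00 mm, ȳ = 94.51 mm

web: A = 24 × 120 = 2880.00, centroid at (70.00, 60.00).
flange: A = 140 × 20 = 2800.00, centroid at (70.00, 130.00).
ΣA = 5680.00 mm², ΣAx̄ = 397600.00 mm³, ΣAȳ = 536800.00 mm³.
x̄ = 397600.00/5680.00 = 70.00 mm; ȳ = 536800.00/5680.00 = 94.51 mm.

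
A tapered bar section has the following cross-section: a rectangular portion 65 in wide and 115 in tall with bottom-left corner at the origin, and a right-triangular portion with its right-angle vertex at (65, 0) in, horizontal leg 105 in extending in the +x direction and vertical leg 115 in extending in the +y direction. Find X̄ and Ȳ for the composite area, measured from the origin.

Part | A | x̄ᵢ | ȳᵢ | A·x̄ᵢ | A·ȳᵢ
rectangular portion | 7475.00 | 32.50 | 57.50 | 242937.50 | 429812.50
triangular portion | 6037.50 | 100.00 | 38.33 | 603750.00 | 231437.50
Σ | 13512.50 |  |  | 846687.50 | 661250.00
X̄ = 846687.50 / 13512.50 = 62.66 in
Ȳ = 661250.00 / 13512.50 = 48.94 in

X̄ = 62.66 in, Ȳ = 48.94 in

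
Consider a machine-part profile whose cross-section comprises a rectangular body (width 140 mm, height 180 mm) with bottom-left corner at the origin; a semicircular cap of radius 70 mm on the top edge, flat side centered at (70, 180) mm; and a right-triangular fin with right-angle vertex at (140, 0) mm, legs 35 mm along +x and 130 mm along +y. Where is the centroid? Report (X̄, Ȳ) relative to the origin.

X̄ = 75.28 mm, Ȳ = 113.18 mm

rectangular body: A = 140 × 180 = 25200.00, centroid at (70.00, 90.00).
semicircular top: A = ½π·70² = 7696.90, centroid at (70.00, 209.71).
triangular fin: A = ½·35·130 = 2275.00, centroid at (151.67, 43.33).
ΣA = 35171.90 mm²
ΣAX̄ = (25200.00)(70.00) + (7696.90)(70.00) + (2275.00)(151.67) = 2647824.81 mm³
ΣAȲ = (25200.00)(90.00) + (7696.90)(209.71) + (2275.00)(43.33) = 3980692.36 mm³
X̄ = 2647824.81 / 35171.90 = 75.28 mm
Ȳ = 3980692.36 / 35171.90 = 113.18 mm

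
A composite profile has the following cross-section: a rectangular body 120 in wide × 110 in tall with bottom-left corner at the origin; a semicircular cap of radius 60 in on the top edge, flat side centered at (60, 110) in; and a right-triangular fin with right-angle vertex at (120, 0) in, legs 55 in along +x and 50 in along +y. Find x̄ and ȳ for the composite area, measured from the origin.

x̄ = 65.32 in, ȳ = 74.89 in

rectangular body: A = 120 × 110 = 13200.00, centroid at (60.00, 55.00).
semicircular top: A = ½π·60² = 5654.87, centroid at (60.00, 135.46).
triangular fin: A = ½·55·50 = 1375.00, centroid at (138.33, 16.67).
ΣA = 20229.87 in², ΣAx̄ = 1321500.34 in³, ΣAȳ = 1514952.01 in³.
x̄ = 1321500.34/20229.87 = 65.32 in; ȳ = 1514952.01/20229.87 = 74.89 in.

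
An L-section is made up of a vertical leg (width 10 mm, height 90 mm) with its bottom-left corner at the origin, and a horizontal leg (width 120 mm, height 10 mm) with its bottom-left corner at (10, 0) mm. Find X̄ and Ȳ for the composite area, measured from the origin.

Part | A | x̄ᵢ | ȳᵢ | A·x̄ᵢ | A·ȳᵢ
vertical leg | 900.00 | 5.00 | 45.00 | 4500.00 | 40500.00
horizontal leg | 1200.00 | 70.00 | 5.00 | 84000.00 | 6000.00
Σ | 2100.00 |  |  | 88500.00 | 46500.00
X̄ = 88500.00 / 2100.00 = 42.14 mm
Ȳ = 46500.00 / 2100.00 = 22.14 mm

X̄ = 42.14 mm, Ȳ = 22.14 mm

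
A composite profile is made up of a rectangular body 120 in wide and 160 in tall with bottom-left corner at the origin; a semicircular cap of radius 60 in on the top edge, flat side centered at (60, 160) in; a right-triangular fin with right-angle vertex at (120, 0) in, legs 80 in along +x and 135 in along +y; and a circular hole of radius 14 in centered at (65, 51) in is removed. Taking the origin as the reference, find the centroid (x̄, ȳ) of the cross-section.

rectangular body: A = 120 × 160 = 19200.00, centroid at (60.00, 80.00).
semicircular top: A = ½π·60² = 5654.87, centroid at (60.00, 185.46).
triangular fin: A = ½·80·135 = 5400.00, centroid at (146.67, 45.00).
hole: A = −π·14² = -615.75, centroid at (65.00, 51.00).
ΣA = 29639.11 in², ΣAx̄ = 2243268.12 in³, ΣAȳ = 2796375.32 in³.
x̄ = 2243268.12/29639.11 = 75.69 in; ȳ = 2796375.32/29639.11 = 94.35 in.

x̄ = 75.69 in, ȳ = 94.35 in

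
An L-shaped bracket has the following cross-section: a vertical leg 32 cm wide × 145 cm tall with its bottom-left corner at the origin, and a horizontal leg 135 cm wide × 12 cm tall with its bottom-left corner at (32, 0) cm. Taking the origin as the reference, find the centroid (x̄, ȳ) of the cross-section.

vertical leg: A = 32 × 145 = 4640.00, centroid at (16.00, 72.50).
horizontal leg: A = 135 × 12 = 1620.00, centroid at (99.50, 6.00).
ΣA = 6260.00 cm²
ΣAx̄ = (4640.00)(16.00) + (1620.00)(99.50) = 235430.00 cm³
ΣAȳ = (4640.00)(72.50) + (1620.00)(6.00) = 346120.00 cm³
x̄ = 235430.00 / 6260.00 = 37.61 cm
ȳ = 346120.00 / 6260.00 = 55.29 cm

x̄ = 37.61 cm, ȳ = 55.29 cm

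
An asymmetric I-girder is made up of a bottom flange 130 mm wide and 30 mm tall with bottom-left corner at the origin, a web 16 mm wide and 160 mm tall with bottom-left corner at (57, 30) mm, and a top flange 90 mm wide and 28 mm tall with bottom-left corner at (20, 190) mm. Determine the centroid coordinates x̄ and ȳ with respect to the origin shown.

x̄ = 65.00 mm, ȳ = 95.12 mm

bottom flange: A = 130 × 30 = 3900.00, centroid at (65.00, 15.00).
web: A = 16 × 160 = 2560.00, centroid at (65.00, 110.00).
top flange: A = 90 × 28 = 2520.00, centroid at (65.00, 204.00).
ΣA = 8980.00 mm², ΣAx̄ = 583700.00 mm³, ΣAȳ = 854180.00 mm³.
x̄ = 583700.00/8980.00 = 65.00 mm; ȳ = 854180.00/8980.00 = 95.12 mm.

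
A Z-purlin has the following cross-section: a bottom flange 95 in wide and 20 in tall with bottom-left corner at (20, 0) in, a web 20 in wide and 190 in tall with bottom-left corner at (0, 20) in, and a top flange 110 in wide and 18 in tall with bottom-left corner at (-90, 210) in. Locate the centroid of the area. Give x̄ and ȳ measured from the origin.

Part | A | x̄ᵢ | ȳᵢ | A·x̄ᵢ | A·ȳᵢ
bottom flange | 1900.00 | 67.50 | 10.00 | 128250.00 | 19000.00
web | 3800.00 | 10.00 | 115.00 | 38000.00 | 437000.00
top flange | 1980.00 | -35.00 | 219.00 | -69300.00 | 433620.00
Σ | 7680.00 |  |  | 96950.00 | 889620.00
x̄ = 96950.00 / 7680.00 = 12.62 in
ȳ = 889620.00 / 7680.00 = 115.84 in

x̄ = 12.62 in, ȳ = 115.84 in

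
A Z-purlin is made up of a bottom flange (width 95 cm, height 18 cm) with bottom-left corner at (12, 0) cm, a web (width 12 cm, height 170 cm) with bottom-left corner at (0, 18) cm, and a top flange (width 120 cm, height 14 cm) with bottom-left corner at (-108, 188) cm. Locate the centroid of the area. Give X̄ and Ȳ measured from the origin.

X̄ = 6.14 cm, Ȳ = 101.86 cm

Part | A | x̄ᵢ | ȳᵢ | A·x̄ᵢ | A·ȳᵢ
bottom flange | 1710.00 | 59.50 | 9.00 | 101745.00 | 15390.00
web | 2040.00 | 6.00 | 103.00 | 12240.00 | 210120.00
top flange | 1680.00 | -48.00 | 195.00 | -80640.00 | 327600.00
Σ | 5430.00 |  |  | 33345.00 | 553110.00
X̄ = 33345.00 / 5430.00 = 6.14 cm
Ȳ = 553110.00 / 5430.00 = 101.86 cm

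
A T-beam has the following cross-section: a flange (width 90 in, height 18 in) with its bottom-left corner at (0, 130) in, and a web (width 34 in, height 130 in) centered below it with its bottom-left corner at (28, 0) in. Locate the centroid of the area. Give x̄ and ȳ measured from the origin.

Part | A | x̄ᵢ | ȳᵢ | A·x̄ᵢ | A·ȳᵢ
web | 4420.00 | 45.00 | 65.00 | 198900.00 | 287300.00
flange | 1620.00 | 45.00 | 139.00 | 72900.00 | 225180.00
Σ | 6040.00 |  |  | 271800.00 | 512480.00
x̄ = 271800.00 / 6040.00 = 45.00 in
ȳ = 512480.00 / 6040.00 = 84.85 in

x̄ = 45.00 in, ȳ = 84.85 in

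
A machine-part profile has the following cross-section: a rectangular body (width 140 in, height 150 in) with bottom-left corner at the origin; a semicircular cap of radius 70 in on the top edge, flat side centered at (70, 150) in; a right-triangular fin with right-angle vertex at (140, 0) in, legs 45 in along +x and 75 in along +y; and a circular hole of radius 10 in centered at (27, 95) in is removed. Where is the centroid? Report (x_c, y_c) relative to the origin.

Part | A | x̄ᵢ | ȳᵢ | A·x̄ᵢ | A·ȳᵢ
rectangular body | 21000.00 | 70.00 | 75.00 | 1470000.00 | 1575000.00
semicircular top | 7696.90 | 70.00 | 179.71 | 538783.14 | 1383201.97
triangular fin | 1687.50 | 155.00 | 25.00 | 261562.50 | 42187.50
hole | -314.16 | 27.00 | 95.00 | -8482.30 | -29845.13
Σ | 30070.24 |  |  | 2261863.34 | 2970544.34
x_c = 2261863.34 / 30070.24 = 75.22 in
y_c = 2970544.34 / 30070.24 = 98.79 in

x_c = 75.22 in, y_c = 98.79 in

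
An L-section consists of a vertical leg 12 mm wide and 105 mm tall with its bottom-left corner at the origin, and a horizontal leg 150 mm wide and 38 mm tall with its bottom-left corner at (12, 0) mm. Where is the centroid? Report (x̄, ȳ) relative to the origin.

vertical leg: A = 12 × 105 = 1260.00, centroid at (6.00, 52.50).
horizontal leg: A = 150 × 38 = 5700.00, centroid at (87.00, 19.00).
ΣA = 6960.00 mm², ΣAx̄ = 503460.00 mm³, ΣAȳ = 174450.00 mm³.
x̄ = 503460.00/6960.00 = 72.34 mm; ȳ = 174450.00/6960.00 = 25.06 mm.

x̄ = 72.34 mm, ȳ = 25.06 mm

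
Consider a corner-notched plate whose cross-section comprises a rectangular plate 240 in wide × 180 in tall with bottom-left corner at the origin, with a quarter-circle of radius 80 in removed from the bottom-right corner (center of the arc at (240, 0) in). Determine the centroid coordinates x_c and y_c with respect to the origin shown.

plate: A = 240 × 180 = 43200.00, centroid at (120.00, 90.00).
removed quarter-circle: A = −¼π·80² = -5026.55, centroid at (206.05, 33.95).
ΣA = 38173.45 in², ΣAx_c = 4148295.09 in³, ΣAy_c = 3717333.33 in³.
x_c = 4148295.09/38173.45 = 108.67 in; y_c = 3717333.33/38173.45 = 97.38 in.

x_c = 108.67 in, y_c = 97.38 in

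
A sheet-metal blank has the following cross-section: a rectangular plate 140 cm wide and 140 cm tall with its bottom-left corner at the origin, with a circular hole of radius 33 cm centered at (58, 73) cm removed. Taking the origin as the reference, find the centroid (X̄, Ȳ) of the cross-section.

X̄ = 72.54 cm, Ȳ = 69.37 cm

plate: A = 140 × 140 = 19600.00, centroid at (70.00, 70.00).
hole: A = −π·33² = -3421.19, centroid at (58.00, 73.00).
ΣA = 16178.81 cm²
ΣAX̄ = (19600.00)(70.00) + (-3421.19)(58.00) = 1173570.72 cm³
ΣAȲ = (19600.00)(70.00) + (-3421.19)(73.00) = 1122252.81 cm³
X̄ = 1173570.72 / 16178.81 = 72.54 cm
Ȳ = 1122252.81 / 16178.81 = 69.37 cm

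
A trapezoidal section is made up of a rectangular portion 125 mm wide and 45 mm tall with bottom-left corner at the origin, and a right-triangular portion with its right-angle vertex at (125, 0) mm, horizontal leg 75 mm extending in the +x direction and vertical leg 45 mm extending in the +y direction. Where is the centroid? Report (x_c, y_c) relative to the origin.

Part | A | x̄ᵢ | ȳᵢ | A·x̄ᵢ | A·ȳᵢ
rectangular portion | 5625.00 | 62.50 | 22.50 | 351562.50 | 126562.50
triangular portion | 1687.50 | 150.00 | 15.00 | 253125.00 | 25312.50
Σ | 7312.50 |  |  | 604687.50 | 151875.00
x_c = 604687.50 / 7312.50 = 82.69 mm
y_c = 151875.00 / 7312.50 = 20.77 mm

x_c = 82.69 mm, y_c = 20.77 mm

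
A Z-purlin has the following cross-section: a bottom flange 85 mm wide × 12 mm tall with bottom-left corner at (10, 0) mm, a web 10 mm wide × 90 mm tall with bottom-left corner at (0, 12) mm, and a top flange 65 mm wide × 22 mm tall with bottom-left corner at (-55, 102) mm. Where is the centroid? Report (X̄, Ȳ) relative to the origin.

bottom flange: A = 85 × 12 = 1020.00, centroid at (52.50, 6.00).
web: A = 10 × 90 = 900.00, centroid at (5.00, 57.00).
top flange: A = 65 × 22 = 1430.00, centroid at (-22.50, 113.00).
ΣA = 3350.00 mm²
ΣAX̄ = (1020.00)(52.50) + (900.00)(5.00) + (1430.00)(-22.50) = 25875.00 mm³
ΣAȲ = (1020.00)(6.00) + (900.00)(57.00) + (1430.00)(113.00) = 219010.00 mm³
X̄ = 25875.00 / 3350.00 = 7.72 mm
Ȳ = 219010.00 / 3350.00 = 65.38 mm

X̄ = 7.72 mm, Ȳ = 65.38 mm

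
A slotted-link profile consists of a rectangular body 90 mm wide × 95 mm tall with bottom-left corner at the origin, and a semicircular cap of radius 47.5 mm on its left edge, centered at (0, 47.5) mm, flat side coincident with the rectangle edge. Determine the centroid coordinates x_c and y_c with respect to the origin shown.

x_c = 25.91 mm, y_c = 47.50 mm

rectangular body: A = 90 × 95 = 8550.00, centroid at (45.00, 47.50).
semicircular end: A = ½π·47.5² = 3544.11, centroid at (-20.16, 47.50).
ΣA = 12094.11 mm², ΣAx_c = 313302.08 mm³, ΣAy_c = 574470.19 mm³.
x_c = 313302.08/12094.11 = 25.91 mm; y_c = 574470.19/12094.11 = 47.50 mm.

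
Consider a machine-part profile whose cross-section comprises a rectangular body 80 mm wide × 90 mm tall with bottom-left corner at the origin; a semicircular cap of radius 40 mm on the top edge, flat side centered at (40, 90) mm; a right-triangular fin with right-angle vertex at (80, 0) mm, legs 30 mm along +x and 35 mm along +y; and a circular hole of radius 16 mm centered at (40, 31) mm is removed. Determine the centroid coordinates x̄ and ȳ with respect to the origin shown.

rectangular body: A = 80 × 90 = 7200.00, centroid at (40.00, 45.00).
semicircular top: A = ½π·40² = 2513.27, centroid at (40.00, 106.98).
triangular fin: A = ½·30·35 = 525.00, centroid at (90.00, 11.67).
hole: A = −π·16² = -804.25, centroid at (40.00, 31.00).
ΣA = 9434.03 mm², ΣAx̄ = 403611.06 mm³, ΣAȳ = 574054.66 mm³.
x̄ = 403611.06/9434.03 = 42.78 mm; ȳ = 574054.66/9434.03 = 60.85 mm.

x̄ = 42.78 mm, ȳ = 60.85 mm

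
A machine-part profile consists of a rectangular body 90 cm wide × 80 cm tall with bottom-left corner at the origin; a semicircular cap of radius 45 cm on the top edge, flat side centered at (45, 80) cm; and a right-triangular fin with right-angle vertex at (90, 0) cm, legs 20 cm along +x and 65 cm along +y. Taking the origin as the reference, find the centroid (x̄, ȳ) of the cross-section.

x̄ = 48.04 cm, ȳ = 55.96 cm

rectangular body: A = 90 × 80 = 7200.00, centroid at (45.00, 40.00).
semicircular top: A = ½π·45² = 3180.86, centroid at (45.00, 99.10).
triangular fin: A = ½·20·65 = 650.00, centroid at (96.67, 21.67).
ΣA = 11030.86 cm²
ΣAx̄ = (7200.00)(45.00) + (3180.86)(45.00) + (650.00)(96.67) = 529972.15 cm³
ΣAȳ = (7200.00)(40.00) + (3180.86)(99.10) + (650.00)(21.67) = 617302.34 cm³
x̄ = 529972.15 / 11030.86 = 48.04 cm
ȳ = 617302.34 / 11030.86 = 55.96 cm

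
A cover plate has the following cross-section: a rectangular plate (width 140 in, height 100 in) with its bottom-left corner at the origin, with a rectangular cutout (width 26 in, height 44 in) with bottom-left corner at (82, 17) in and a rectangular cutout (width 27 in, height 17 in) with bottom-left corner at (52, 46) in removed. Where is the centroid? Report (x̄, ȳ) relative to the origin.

plate: A = 140 × 100 = 14000.00, centroid at (70.00, 50.00).
hole 1: A = −(26 × 44) = -1144.00, centroid at (95.00, 39.00).
hole 2: A = −(27 × 17) = -459.00, centroid at (65.50, 54.50).
ΣA = 12397.00 in²
ΣAx̄ = (14000.00)(70.00) + (-1144.00)(95.00) + (-459.00)(65.50) = 841255.50 in³
ΣAȳ = (14000.00)(50.00) + (-1144.00)(39.00) + (-459.00)(54.50) = 630368.50 in³
x̄ = 841255.50 / 12397.00 = 67.86 in
ȳ = 630368.50 / 12397.00 = 50.85 in

x̄ = 67.86 in, ȳ = 50.85 in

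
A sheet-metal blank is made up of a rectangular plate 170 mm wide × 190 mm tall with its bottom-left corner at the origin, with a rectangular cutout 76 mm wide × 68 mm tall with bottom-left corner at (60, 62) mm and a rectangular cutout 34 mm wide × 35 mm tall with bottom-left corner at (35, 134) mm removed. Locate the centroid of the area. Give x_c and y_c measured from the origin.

plate: A = 170 × 190 = 32300.00, centroid at (85.00, 95.00).
hole 1: A = −(76 × 68) = -5168.00, centroid at (98.00, 96.00).
hole 2: A = −(34 × 35) = -1190.00, centroid at (52.00, 151.50).
ΣA = 25942.00 mm², ΣAx_c = 2177156.00 mm³, ΣAy_c = 2392087.00 mm³.
x_c = 2177156.00/25942.00 = 83.92 mm; y_c = 2392087.00/25942.00 = 92.21 mm.

x_c = 83.92 mm, y_c = 92.21 mm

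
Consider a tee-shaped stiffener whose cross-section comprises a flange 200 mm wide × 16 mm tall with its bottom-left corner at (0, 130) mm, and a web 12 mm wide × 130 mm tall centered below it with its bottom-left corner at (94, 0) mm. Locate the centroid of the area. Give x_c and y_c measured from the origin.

x_c = 100.00 mm, y_c = 114.08 mm

Part | A | x̄ᵢ | ȳᵢ | A·x̄ᵢ | A·ȳᵢ
web | 1560.00 | 100.00 | 65.00 | 156000.00 | 101400.00
flange | 3200.00 | 100.00 | 138.00 | 320000.00 | 441600.00
Σ | 4760.00 |  |  | 476000.00 | 543000.00
x_c = 476000.00 / 4760.00 = 100.00 mm
y_c = 543000.00 / 4760.00 = 114.08 mm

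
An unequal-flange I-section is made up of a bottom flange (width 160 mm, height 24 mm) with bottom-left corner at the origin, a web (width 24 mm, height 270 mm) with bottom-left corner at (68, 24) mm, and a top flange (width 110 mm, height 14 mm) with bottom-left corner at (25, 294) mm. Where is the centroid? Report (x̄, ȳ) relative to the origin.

bottom flange: A = 160 × 24 = 3840.00, centroid at (80.00, 12.00).
web: A = 24 × 270 = 6480.00, centroid at (80.00, 159.00).
top flange: A = 110 × 14 = 1540.00, centroid at (80.00, 301.00).
ΣA = 11860.00 mm²
ΣAx̄ = (3840.00)(80.00) + (6480.00)(80.00) + (1540.00)(80.00) = 948800.00 mm³
ΣAȳ = (3840.00)(12.00) + (6480.00)(159.00) + (1540.00)(301.00) = 1539940.00 mm³
x̄ = 948800.00 / 11860.00 = 80.00 mm
ȳ = 1539940.00 / 11860.00 = 129.84 mm

x̄ = 80.00 mm, ȳ = 129.84 mm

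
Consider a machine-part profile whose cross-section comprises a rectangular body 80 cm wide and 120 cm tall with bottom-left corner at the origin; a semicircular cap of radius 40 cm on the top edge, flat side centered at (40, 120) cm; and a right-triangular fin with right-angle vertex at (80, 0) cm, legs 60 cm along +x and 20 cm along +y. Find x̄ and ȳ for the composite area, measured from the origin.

Part | A | x̄ᵢ | ȳᵢ | A·x̄ᵢ | A·ȳᵢ
rectangular body | 9600.00 | 40.00 | 60.00 | 384000.00 | 576000.00
semicircular top | 2513.27 | 40.00 | 136.98 | 100530.96 | 344259.56
triangular fin | 600.00 | 100.00 | 6.67 | 60000.00 | 4000.00
Σ | 12713.27 |  |  | 544530.96 | 924259.56
x̄ = 544530.96 / 12713.27 = 42.83 cm
ȳ = 924259.56 / 12713.27 = 72.70 cm

x̄ = 42.83 cm, ȳ = 72.70 cm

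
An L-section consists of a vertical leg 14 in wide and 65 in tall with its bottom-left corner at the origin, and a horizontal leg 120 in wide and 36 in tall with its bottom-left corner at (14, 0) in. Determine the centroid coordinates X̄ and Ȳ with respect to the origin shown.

Part | A | x̄ᵢ | ȳᵢ | A·x̄ᵢ | A·ȳᵢ
vertical leg | 910.00 | 7.00 | 32.50 | 6370.00 | 29575.00
horizontal leg | 4320.00 | 74.00 | 18.00 | 319680.00 | 77760.00
Σ | 5230.00 |  |  | 326050.00 | 107335.00
X̄ = 326050.00 / 5230.00 = 62.34 in
Ȳ = 107335.00 / 5230.00 = 20.52 in

X̄ = 62.34 in, Ȳ = 20.52 in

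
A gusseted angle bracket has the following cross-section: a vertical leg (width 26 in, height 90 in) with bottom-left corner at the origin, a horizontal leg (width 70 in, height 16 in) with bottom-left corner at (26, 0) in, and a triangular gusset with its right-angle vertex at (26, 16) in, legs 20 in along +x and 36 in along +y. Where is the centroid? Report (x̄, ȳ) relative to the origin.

x̄ = 28.93 in, ȳ = 32.55 in

vertical leg: A = 26 × 90 = 2340.00, centroid at (13.00, 45.00).
horizontal leg: A = 70 × 16 = 1120.00, centroid at (61.00, 8.00).
gusset: A = ½·20·36 = 360.00, centroid at (32.67, 28.00).
ΣA = 3820.00 in², ΣAx̄ = 110500.00 in³, ΣAȳ = 124340.00 in³.
x̄ = 110500.00/3820.00 = 28.93 in; ȳ = 124340.00/3820.00 = 32.55 in.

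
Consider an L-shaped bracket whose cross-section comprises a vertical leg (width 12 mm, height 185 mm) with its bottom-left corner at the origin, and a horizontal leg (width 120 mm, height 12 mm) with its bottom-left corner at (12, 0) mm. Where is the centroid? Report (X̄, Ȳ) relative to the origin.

X̄ = 31.97 mm, Ȳ = 58.47 mm

vertical leg: A = 12 × 185 = 2220.00, centroid at (6.00, 92.50).
horizontal leg: A = 120 × 12 = 1440.00, centroid at (72.00, 6.00).
ΣA = 3660.00 mm²
ΣAX̄ = (2220.00)(6.00) + (1440.00)(72.00) = 117000.00 mm³
ΣAȲ = (2220.00)(92.50) + (1440.00)(6.00) = 213990.00 mm³
X̄ = 117000.00 / 3660.00 = 31.97 mm
Ȳ = 213990.00 / 3660.00 = 58.47 mm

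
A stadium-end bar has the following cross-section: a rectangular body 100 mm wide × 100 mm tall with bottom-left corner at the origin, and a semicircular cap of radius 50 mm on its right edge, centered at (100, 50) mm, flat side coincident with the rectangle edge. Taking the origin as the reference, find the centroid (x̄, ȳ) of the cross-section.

rectangular body: A = 100 × 100 = 10000.00, centroid at (50.00, 50.00).
semicircular end: A = ½π·50² = 3926.99, centroid at (121.22, 50.00).
ΣA = 13926.99 mm², ΣAx̄ = 976032.42 mm³, ΣAȳ = 696349.54 mm³.
x̄ = 976032.42/13926.99 = 70.08 mm; ȳ = 696349.54/13926.99 = 50.00 mm.

x̄ = 70.08 mm, ȳ = 50.00 mm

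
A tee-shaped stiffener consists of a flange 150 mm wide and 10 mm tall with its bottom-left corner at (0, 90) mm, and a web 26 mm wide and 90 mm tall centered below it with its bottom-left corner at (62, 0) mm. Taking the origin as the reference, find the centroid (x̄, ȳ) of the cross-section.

web: A = 26 × 90 = 2340.00, centroid at (75.00, 45.00).
flange: A = 150 × 10 = 1500.00, centroid at (75.00, 95.00).
ΣA = 3840.00 mm², ΣAx̄ = 288000.00 mm³, ΣAȳ = 247800.00 mm³.
x̄ = 288000.00/3840.00 = 75.00 mm; ȳ = 247800.00/3840.00 = 64.53 mm.

x̄ = 75.00 mm, ȳ = 64.53 mm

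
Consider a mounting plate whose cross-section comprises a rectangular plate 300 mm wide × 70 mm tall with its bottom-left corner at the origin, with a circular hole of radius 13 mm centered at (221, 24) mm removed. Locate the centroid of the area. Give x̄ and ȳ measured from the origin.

plate: A = 300 × 70 = 21000.00, centroid at (150.00, 35.00).
hole: A = −π·13² = -530.93, centroid at (221.00, 24.00).
ΣA = 20469.07 mm²
ΣAx̄ = (21000.00)(150.00) + (-530.93)(221.00) = 3032664.66 mm³
ΣAȳ = (21000.00)(35.00) + (-530.93)(24.00) = 722257.70 mm³
x̄ = 3032664.66 / 20469.07 = 148.16 mm
ȳ = 722257.70 / 20469.07 = 35.29 mm

x̄ = 148.16 mm, ȳ = 35.29 mm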